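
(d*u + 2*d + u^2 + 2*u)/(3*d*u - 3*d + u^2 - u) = (d*u + 2*d + u^2 + 2*u)/(3*d*u - 3*d + u^2 - u)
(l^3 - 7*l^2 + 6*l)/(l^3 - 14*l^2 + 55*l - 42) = l/(l - 7)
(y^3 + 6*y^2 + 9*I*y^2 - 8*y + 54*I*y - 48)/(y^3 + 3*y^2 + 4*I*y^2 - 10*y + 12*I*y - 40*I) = (y^3 + y^2*(6 + 9*I) + y*(-8 + 54*I) - 48)/(y^3 + y^2*(3 + 4*I) + y*(-10 + 12*I) - 40*I)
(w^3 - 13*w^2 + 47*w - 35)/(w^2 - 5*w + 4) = (w^2 - 12*w + 35)/(w - 4)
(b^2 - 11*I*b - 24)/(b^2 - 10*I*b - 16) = (b - 3*I)/(b - 2*I)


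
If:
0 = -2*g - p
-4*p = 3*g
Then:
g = 0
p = 0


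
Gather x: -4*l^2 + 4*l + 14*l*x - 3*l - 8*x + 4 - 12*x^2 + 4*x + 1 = -4*l^2 + l - 12*x^2 + x*(14*l - 4) + 5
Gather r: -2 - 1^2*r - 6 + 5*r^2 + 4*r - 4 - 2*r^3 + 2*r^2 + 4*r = -2*r^3 + 7*r^2 + 7*r - 12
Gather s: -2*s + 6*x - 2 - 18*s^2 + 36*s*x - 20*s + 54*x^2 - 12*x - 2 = -18*s^2 + s*(36*x - 22) + 54*x^2 - 6*x - 4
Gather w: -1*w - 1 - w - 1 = -2*w - 2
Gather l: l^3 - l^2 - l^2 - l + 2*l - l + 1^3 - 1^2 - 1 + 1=l^3 - 2*l^2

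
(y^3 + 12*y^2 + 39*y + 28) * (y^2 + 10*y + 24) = y^5 + 22*y^4 + 183*y^3 + 706*y^2 + 1216*y + 672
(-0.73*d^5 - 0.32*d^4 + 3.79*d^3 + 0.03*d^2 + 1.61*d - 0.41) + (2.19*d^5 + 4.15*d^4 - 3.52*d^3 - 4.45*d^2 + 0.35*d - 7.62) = 1.46*d^5 + 3.83*d^4 + 0.27*d^3 - 4.42*d^2 + 1.96*d - 8.03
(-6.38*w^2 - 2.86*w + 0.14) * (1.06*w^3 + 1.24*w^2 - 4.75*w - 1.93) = -6.7628*w^5 - 10.9428*w^4 + 26.907*w^3 + 26.072*w^2 + 4.8548*w - 0.2702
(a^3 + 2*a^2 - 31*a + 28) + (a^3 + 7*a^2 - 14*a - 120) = 2*a^3 + 9*a^2 - 45*a - 92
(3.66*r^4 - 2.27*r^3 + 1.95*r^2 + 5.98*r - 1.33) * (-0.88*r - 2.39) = -3.2208*r^5 - 6.7498*r^4 + 3.7093*r^3 - 9.9229*r^2 - 13.1218*r + 3.1787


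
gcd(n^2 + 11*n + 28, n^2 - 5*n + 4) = 1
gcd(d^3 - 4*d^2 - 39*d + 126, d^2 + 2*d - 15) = d - 3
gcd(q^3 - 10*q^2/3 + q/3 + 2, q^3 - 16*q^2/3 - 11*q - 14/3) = q + 2/3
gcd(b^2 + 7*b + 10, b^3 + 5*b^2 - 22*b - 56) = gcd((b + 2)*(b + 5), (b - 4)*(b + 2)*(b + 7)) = b + 2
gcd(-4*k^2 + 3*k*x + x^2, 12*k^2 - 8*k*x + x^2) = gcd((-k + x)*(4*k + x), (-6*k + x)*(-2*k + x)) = 1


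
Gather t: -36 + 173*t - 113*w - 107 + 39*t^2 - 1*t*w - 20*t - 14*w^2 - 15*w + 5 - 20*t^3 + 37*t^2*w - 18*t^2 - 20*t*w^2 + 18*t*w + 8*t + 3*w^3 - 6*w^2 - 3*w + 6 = -20*t^3 + t^2*(37*w + 21) + t*(-20*w^2 + 17*w + 161) + 3*w^3 - 20*w^2 - 131*w - 132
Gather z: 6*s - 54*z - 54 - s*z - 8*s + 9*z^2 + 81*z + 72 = -2*s + 9*z^2 + z*(27 - s) + 18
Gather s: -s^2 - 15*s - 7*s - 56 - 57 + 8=-s^2 - 22*s - 105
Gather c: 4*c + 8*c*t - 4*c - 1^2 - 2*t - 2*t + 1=8*c*t - 4*t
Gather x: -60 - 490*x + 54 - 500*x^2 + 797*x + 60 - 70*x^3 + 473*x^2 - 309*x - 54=-70*x^3 - 27*x^2 - 2*x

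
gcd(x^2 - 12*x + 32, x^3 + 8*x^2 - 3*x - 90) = 1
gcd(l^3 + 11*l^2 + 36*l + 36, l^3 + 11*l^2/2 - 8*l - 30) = l^2 + 8*l + 12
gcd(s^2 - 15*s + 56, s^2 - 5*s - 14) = s - 7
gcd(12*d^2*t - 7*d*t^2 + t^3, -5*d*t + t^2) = t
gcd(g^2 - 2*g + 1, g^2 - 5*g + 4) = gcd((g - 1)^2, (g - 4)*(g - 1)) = g - 1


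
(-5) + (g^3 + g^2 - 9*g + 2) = g^3 + g^2 - 9*g - 3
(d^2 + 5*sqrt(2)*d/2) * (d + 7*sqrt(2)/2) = d^3 + 6*sqrt(2)*d^2 + 35*d/2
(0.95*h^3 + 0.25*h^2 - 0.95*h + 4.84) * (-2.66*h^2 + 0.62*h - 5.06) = -2.527*h^5 - 0.0760000000000001*h^4 - 2.125*h^3 - 14.7284*h^2 + 7.8078*h - 24.4904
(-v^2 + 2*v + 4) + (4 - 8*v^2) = -9*v^2 + 2*v + 8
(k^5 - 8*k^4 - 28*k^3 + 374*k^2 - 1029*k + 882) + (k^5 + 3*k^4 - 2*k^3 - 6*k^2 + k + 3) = 2*k^5 - 5*k^4 - 30*k^3 + 368*k^2 - 1028*k + 885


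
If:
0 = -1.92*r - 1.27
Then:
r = -0.66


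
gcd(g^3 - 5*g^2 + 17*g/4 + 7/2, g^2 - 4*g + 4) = g - 2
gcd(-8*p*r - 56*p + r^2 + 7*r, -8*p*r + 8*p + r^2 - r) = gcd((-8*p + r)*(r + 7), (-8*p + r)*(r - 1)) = 8*p - r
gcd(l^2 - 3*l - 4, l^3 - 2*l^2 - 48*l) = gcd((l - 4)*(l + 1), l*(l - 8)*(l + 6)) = 1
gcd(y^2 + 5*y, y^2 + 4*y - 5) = y + 5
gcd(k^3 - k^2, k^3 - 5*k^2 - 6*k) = k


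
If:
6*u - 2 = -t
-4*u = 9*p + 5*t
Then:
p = 26*u/9 - 10/9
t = 2 - 6*u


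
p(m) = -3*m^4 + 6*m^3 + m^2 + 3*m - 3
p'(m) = -12*m^3 + 18*m^2 + 2*m + 3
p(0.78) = 1.69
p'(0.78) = 9.82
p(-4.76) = -2181.82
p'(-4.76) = 1695.52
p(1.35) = 7.67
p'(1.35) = 8.98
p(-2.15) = -128.56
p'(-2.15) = 201.17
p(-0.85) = -10.08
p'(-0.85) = 21.67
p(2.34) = -3.57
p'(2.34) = -47.51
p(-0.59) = -6.02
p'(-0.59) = 10.55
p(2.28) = -0.92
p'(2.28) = -41.10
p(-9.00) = -24006.00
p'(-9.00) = 10191.00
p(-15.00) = -171948.00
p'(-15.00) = 44523.00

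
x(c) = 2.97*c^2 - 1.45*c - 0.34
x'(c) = 5.94*c - 1.45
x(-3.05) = 31.71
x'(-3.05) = -19.57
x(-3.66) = 44.75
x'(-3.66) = -23.19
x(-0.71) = 2.19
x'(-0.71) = -5.67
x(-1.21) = 5.76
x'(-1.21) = -8.64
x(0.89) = 0.72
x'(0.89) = 3.84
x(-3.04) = 31.52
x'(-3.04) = -19.51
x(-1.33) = 6.84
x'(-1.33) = -9.35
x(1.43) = 3.66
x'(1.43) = 7.04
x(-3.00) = 30.74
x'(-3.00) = -19.27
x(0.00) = -0.34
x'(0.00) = -1.45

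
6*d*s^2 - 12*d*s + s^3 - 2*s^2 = s*(6*d + s)*(s - 2)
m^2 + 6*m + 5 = (m + 1)*(m + 5)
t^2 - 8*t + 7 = (t - 7)*(t - 1)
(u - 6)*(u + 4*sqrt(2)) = u^2 - 6*u + 4*sqrt(2)*u - 24*sqrt(2)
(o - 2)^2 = o^2 - 4*o + 4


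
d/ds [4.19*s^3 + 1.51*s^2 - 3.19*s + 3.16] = 12.57*s^2 + 3.02*s - 3.19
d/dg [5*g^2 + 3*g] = 10*g + 3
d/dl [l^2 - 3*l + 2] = 2*l - 3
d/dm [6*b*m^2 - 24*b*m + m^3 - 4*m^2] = 12*b*m - 24*b + 3*m^2 - 8*m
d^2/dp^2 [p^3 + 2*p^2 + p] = 6*p + 4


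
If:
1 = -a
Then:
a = -1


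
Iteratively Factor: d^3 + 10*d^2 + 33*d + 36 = (d + 4)*(d^2 + 6*d + 9) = (d + 3)*(d + 4)*(d + 3)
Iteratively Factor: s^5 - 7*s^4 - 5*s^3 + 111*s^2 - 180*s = (s)*(s^4 - 7*s^3 - 5*s^2 + 111*s - 180) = s*(s + 4)*(s^3 - 11*s^2 + 39*s - 45) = s*(s - 3)*(s + 4)*(s^2 - 8*s + 15) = s*(s - 5)*(s - 3)*(s + 4)*(s - 3)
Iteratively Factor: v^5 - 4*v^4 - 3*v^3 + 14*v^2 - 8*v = (v - 1)*(v^4 - 3*v^3 - 6*v^2 + 8*v) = (v - 1)^2*(v^3 - 2*v^2 - 8*v) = (v - 4)*(v - 1)^2*(v^2 + 2*v) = v*(v - 4)*(v - 1)^2*(v + 2)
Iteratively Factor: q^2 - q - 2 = (q + 1)*(q - 2)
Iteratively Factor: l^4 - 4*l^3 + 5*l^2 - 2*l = (l)*(l^3 - 4*l^2 + 5*l - 2) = l*(l - 1)*(l^2 - 3*l + 2) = l*(l - 2)*(l - 1)*(l - 1)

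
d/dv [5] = 0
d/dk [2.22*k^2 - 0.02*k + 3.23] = 4.44*k - 0.02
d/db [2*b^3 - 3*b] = 6*b^2 - 3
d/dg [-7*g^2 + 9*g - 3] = 9 - 14*g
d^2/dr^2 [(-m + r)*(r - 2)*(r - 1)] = -2*m + 6*r - 6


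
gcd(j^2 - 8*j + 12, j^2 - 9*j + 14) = j - 2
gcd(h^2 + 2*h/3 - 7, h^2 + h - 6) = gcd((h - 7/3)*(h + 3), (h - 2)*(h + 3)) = h + 3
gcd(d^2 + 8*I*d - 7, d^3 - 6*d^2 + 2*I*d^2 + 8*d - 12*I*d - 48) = 1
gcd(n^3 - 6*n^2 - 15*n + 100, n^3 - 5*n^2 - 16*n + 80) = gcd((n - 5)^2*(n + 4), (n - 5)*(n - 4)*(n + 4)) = n^2 - n - 20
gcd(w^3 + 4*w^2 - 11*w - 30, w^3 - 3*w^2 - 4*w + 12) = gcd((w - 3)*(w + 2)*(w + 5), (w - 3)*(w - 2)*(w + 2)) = w^2 - w - 6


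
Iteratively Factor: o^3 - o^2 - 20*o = (o - 5)*(o^2 + 4*o) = o*(o - 5)*(o + 4)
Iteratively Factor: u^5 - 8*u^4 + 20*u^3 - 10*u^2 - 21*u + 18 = (u - 2)*(u^4 - 6*u^3 + 8*u^2 + 6*u - 9) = (u - 3)*(u - 2)*(u^3 - 3*u^2 - u + 3) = (u - 3)*(u - 2)*(u + 1)*(u^2 - 4*u + 3) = (u - 3)^2*(u - 2)*(u + 1)*(u - 1)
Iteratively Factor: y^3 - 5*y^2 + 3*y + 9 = (y - 3)*(y^2 - 2*y - 3) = (y - 3)*(y + 1)*(y - 3)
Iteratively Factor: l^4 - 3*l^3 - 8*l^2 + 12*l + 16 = (l + 2)*(l^3 - 5*l^2 + 2*l + 8) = (l - 4)*(l + 2)*(l^2 - l - 2) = (l - 4)*(l - 2)*(l + 2)*(l + 1)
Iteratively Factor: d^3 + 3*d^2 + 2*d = (d)*(d^2 + 3*d + 2) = d*(d + 2)*(d + 1)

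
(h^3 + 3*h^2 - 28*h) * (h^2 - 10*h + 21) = h^5 - 7*h^4 - 37*h^3 + 343*h^2 - 588*h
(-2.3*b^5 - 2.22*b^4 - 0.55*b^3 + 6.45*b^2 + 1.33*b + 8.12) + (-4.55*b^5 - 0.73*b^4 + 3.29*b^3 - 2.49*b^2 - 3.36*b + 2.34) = -6.85*b^5 - 2.95*b^4 + 2.74*b^3 + 3.96*b^2 - 2.03*b + 10.46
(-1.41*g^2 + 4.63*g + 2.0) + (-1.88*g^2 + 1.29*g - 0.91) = -3.29*g^2 + 5.92*g + 1.09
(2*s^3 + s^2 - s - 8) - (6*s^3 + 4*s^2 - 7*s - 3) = -4*s^3 - 3*s^2 + 6*s - 5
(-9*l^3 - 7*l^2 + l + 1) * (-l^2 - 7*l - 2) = 9*l^5 + 70*l^4 + 66*l^3 + 6*l^2 - 9*l - 2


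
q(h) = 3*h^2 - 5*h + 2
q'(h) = 6*h - 5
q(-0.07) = 2.36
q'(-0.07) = -5.42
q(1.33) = 0.66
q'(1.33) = 2.98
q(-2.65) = 36.32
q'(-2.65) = -20.90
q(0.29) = 0.80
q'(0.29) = -3.26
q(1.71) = 2.22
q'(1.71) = 5.26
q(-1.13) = 11.48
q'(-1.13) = -11.78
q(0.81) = -0.08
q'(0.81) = -0.14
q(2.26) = 6.02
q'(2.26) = 8.56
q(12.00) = 374.00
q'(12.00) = 67.00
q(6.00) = 80.00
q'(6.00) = 31.00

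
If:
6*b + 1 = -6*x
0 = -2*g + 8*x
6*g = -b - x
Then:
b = -25/144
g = 1/36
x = 1/144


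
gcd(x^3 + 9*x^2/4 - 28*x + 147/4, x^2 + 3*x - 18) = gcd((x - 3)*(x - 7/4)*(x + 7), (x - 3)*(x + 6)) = x - 3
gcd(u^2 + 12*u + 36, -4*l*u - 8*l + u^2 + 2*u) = 1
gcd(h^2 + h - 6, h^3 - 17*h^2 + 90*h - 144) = 1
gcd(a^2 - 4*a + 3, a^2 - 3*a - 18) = 1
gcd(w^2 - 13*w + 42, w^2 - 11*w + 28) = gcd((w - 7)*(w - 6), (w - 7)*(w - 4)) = w - 7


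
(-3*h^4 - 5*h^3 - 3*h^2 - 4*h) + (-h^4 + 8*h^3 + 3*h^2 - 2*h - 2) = -4*h^4 + 3*h^3 - 6*h - 2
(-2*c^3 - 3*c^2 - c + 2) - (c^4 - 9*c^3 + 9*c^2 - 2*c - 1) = -c^4 + 7*c^3 - 12*c^2 + c + 3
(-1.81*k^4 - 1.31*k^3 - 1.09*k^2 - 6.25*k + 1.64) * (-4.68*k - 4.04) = 8.4708*k^5 + 13.4432*k^4 + 10.3936*k^3 + 33.6536*k^2 + 17.5748*k - 6.6256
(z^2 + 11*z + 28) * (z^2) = z^4 + 11*z^3 + 28*z^2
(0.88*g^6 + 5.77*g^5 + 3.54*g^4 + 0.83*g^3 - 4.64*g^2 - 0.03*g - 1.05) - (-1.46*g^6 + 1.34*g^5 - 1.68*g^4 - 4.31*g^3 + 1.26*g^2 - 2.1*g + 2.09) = 2.34*g^6 + 4.43*g^5 + 5.22*g^4 + 5.14*g^3 - 5.9*g^2 + 2.07*g - 3.14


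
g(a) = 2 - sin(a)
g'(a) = -cos(a)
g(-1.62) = 3.00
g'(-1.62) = 0.05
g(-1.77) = 2.98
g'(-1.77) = 0.20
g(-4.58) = 1.01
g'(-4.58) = 0.13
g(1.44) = 1.01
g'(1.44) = -0.13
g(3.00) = 1.86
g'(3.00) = 0.99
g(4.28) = 2.91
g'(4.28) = 0.42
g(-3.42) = 1.73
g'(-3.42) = 0.96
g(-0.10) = 2.10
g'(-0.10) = -1.00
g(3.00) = 1.86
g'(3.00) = 0.99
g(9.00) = 1.59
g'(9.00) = 0.91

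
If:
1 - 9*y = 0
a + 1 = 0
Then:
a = -1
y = 1/9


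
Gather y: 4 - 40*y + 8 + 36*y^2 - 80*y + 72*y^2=108*y^2 - 120*y + 12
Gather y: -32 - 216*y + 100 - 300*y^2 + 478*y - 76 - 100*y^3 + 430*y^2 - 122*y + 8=-100*y^3 + 130*y^2 + 140*y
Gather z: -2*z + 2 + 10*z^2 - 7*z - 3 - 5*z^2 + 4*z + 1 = 5*z^2 - 5*z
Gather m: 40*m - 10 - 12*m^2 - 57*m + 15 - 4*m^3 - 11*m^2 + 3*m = -4*m^3 - 23*m^2 - 14*m + 5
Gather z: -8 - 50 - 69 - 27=-154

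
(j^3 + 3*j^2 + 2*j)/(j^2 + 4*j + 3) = j*(j + 2)/(j + 3)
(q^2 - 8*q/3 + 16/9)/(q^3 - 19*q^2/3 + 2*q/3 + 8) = (q - 4/3)/(q^2 - 5*q - 6)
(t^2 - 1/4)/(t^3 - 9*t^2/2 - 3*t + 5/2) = (t + 1/2)/(t^2 - 4*t - 5)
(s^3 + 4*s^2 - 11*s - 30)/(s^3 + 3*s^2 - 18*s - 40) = (s - 3)/(s - 4)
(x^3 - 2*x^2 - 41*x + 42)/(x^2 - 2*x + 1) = (x^2 - x - 42)/(x - 1)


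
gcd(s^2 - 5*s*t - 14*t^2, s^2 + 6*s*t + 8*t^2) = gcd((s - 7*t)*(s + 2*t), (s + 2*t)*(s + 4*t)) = s + 2*t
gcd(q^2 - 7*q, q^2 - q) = q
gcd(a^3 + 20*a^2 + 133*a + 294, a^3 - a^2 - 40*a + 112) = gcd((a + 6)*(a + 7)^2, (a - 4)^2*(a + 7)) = a + 7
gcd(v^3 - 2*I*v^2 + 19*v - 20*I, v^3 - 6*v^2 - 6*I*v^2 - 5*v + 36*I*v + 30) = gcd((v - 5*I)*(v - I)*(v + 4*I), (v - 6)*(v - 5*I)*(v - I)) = v^2 - 6*I*v - 5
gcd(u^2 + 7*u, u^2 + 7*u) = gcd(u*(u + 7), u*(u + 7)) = u^2 + 7*u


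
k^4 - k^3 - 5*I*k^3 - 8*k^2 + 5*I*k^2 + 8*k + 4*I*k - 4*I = (k - 1)*(k - 2*I)^2*(k - I)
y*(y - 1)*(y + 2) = y^3 + y^2 - 2*y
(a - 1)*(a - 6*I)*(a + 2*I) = a^3 - a^2 - 4*I*a^2 + 12*a + 4*I*a - 12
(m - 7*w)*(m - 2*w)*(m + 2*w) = m^3 - 7*m^2*w - 4*m*w^2 + 28*w^3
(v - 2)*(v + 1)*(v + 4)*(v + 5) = v^4 + 8*v^3 + 9*v^2 - 38*v - 40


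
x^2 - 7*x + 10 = (x - 5)*(x - 2)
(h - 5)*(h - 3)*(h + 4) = h^3 - 4*h^2 - 17*h + 60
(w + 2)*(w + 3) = w^2 + 5*w + 6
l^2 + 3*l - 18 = (l - 3)*(l + 6)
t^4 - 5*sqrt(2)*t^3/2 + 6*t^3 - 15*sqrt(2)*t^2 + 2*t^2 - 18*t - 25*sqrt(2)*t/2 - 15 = (t + 5)*(t - 3*sqrt(2))*(sqrt(2)*t/2 + sqrt(2)/2)*(sqrt(2)*t + 1)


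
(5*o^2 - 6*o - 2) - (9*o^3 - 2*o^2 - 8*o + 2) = -9*o^3 + 7*o^2 + 2*o - 4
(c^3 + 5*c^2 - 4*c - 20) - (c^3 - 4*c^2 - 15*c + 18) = 9*c^2 + 11*c - 38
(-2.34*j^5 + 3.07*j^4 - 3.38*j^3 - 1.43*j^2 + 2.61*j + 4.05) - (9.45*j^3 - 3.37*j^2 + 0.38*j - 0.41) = -2.34*j^5 + 3.07*j^4 - 12.83*j^3 + 1.94*j^2 + 2.23*j + 4.46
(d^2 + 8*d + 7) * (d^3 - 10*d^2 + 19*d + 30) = d^5 - 2*d^4 - 54*d^3 + 112*d^2 + 373*d + 210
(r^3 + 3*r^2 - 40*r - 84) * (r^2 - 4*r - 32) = r^5 - r^4 - 84*r^3 - 20*r^2 + 1616*r + 2688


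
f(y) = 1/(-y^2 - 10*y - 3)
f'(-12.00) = -0.02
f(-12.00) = -0.04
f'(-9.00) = -0.22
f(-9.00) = 0.17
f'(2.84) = 0.01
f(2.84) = -0.03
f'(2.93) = 0.01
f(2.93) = -0.02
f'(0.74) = 0.10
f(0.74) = -0.09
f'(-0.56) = 1.70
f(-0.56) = 0.44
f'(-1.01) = 0.22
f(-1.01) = 0.16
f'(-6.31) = -0.01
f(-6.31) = 0.05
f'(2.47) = 0.01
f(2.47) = -0.03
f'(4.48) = 0.00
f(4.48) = -0.01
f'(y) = (2*y + 10)/(-y^2 - 10*y - 3)^2 = 2*(y + 5)/(y^2 + 10*y + 3)^2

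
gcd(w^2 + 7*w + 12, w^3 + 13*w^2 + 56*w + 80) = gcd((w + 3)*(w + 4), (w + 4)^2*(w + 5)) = w + 4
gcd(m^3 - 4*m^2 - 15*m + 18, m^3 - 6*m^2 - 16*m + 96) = m - 6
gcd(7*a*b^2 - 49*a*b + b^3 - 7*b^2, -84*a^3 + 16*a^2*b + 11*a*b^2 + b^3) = 7*a + b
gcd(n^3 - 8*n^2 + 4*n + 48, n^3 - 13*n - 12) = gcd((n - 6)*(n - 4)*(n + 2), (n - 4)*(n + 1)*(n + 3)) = n - 4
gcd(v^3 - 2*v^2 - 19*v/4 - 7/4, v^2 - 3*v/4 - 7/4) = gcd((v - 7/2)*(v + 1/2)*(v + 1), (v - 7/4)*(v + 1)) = v + 1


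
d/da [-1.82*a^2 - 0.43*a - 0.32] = -3.64*a - 0.43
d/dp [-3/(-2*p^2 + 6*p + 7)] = 6*(3 - 2*p)/(-2*p^2 + 6*p + 7)^2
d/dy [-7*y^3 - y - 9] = -21*y^2 - 1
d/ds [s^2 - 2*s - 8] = 2*s - 2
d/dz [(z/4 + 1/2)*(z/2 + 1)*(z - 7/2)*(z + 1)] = z^3/2 + 9*z^2/16 - 19*z/8 - 3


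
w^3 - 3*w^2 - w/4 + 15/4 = (w - 5/2)*(w - 3/2)*(w + 1)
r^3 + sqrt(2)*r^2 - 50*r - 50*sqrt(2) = (r - 5*sqrt(2))*(r + sqrt(2))*(r + 5*sqrt(2))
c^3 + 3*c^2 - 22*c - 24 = (c - 4)*(c + 1)*(c + 6)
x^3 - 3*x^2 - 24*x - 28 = (x - 7)*(x + 2)^2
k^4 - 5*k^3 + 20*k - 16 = (k - 4)*(k - 2)*(k - 1)*(k + 2)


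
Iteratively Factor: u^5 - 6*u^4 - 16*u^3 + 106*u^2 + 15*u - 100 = (u + 1)*(u^4 - 7*u^3 - 9*u^2 + 115*u - 100) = (u + 1)*(u + 4)*(u^3 - 11*u^2 + 35*u - 25) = (u - 5)*(u + 1)*(u + 4)*(u^2 - 6*u + 5) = (u - 5)*(u - 1)*(u + 1)*(u + 4)*(u - 5)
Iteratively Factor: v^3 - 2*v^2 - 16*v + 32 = (v + 4)*(v^2 - 6*v + 8) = (v - 2)*(v + 4)*(v - 4)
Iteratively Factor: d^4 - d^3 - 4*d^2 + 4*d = (d - 1)*(d^3 - 4*d) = (d - 2)*(d - 1)*(d^2 + 2*d) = (d - 2)*(d - 1)*(d + 2)*(d)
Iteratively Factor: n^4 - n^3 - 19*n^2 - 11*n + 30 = (n + 3)*(n^3 - 4*n^2 - 7*n + 10) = (n + 2)*(n + 3)*(n^2 - 6*n + 5) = (n - 1)*(n + 2)*(n + 3)*(n - 5)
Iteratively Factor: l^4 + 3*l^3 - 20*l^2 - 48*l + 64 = (l - 1)*(l^3 + 4*l^2 - 16*l - 64) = (l - 4)*(l - 1)*(l^2 + 8*l + 16) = (l - 4)*(l - 1)*(l + 4)*(l + 4)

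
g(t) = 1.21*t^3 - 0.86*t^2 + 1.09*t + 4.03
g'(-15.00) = 843.64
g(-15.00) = -4289.57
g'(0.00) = 1.09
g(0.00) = 4.03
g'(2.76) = 23.99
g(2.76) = 25.93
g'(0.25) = 0.89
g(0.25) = 4.27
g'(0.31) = 0.91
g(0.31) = 4.32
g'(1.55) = 7.15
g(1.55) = 8.16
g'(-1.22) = 8.59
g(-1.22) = -0.78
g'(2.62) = 21.50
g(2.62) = 22.74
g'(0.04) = 1.03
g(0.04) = 4.07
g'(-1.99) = 18.89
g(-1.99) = -11.08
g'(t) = 3.63*t^2 - 1.72*t + 1.09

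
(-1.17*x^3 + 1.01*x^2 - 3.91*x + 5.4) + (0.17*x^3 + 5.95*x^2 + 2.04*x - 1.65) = -1.0*x^3 + 6.96*x^2 - 1.87*x + 3.75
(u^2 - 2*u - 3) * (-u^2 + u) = -u^4 + 3*u^3 + u^2 - 3*u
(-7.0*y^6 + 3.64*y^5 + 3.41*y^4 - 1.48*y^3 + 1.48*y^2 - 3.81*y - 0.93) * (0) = 0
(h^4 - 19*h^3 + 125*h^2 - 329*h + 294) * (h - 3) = h^5 - 22*h^4 + 182*h^3 - 704*h^2 + 1281*h - 882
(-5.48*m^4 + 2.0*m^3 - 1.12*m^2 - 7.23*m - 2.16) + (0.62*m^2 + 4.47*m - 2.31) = -5.48*m^4 + 2.0*m^3 - 0.5*m^2 - 2.76*m - 4.47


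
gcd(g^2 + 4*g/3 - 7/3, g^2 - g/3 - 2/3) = g - 1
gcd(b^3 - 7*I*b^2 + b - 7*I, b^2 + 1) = b^2 + 1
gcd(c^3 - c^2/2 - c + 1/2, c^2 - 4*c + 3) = c - 1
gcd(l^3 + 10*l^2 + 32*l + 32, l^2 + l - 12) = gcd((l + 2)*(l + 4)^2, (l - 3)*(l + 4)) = l + 4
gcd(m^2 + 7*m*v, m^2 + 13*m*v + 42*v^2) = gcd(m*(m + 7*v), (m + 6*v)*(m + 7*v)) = m + 7*v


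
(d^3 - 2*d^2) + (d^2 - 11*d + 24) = d^3 - d^2 - 11*d + 24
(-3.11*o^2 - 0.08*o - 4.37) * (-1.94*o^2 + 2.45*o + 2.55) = 6.0334*o^4 - 7.4643*o^3 + 0.3513*o^2 - 10.9105*o - 11.1435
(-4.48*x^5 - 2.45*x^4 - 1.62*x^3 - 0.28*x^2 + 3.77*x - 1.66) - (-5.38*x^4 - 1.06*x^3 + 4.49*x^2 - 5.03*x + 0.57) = -4.48*x^5 + 2.93*x^4 - 0.56*x^3 - 4.77*x^2 + 8.8*x - 2.23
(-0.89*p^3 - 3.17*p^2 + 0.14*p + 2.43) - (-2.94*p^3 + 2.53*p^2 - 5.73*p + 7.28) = 2.05*p^3 - 5.7*p^2 + 5.87*p - 4.85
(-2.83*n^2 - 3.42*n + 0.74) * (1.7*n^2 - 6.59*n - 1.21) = -4.811*n^4 + 12.8357*n^3 + 27.2201*n^2 - 0.7384*n - 0.8954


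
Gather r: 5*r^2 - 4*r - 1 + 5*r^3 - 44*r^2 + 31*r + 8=5*r^3 - 39*r^2 + 27*r + 7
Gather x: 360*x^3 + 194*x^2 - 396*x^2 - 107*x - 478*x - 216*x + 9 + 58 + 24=360*x^3 - 202*x^2 - 801*x + 91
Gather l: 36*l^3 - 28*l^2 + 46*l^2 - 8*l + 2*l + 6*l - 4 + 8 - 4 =36*l^3 + 18*l^2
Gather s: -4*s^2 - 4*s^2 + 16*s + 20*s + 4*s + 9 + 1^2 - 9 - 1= -8*s^2 + 40*s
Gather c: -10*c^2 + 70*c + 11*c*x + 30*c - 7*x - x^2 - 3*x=-10*c^2 + c*(11*x + 100) - x^2 - 10*x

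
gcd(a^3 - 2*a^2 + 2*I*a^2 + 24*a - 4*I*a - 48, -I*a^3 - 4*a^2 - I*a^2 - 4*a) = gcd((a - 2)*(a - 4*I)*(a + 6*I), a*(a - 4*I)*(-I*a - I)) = a - 4*I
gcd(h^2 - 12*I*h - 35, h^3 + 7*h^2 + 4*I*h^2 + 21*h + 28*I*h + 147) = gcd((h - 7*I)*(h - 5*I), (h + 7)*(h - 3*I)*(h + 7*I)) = 1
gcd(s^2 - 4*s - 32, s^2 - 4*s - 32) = s^2 - 4*s - 32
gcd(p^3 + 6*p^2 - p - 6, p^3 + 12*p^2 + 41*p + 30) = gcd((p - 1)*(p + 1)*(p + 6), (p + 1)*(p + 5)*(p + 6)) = p^2 + 7*p + 6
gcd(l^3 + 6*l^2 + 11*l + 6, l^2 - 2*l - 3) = l + 1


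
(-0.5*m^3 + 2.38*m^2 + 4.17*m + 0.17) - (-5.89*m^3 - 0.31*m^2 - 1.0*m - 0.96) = 5.39*m^3 + 2.69*m^2 + 5.17*m + 1.13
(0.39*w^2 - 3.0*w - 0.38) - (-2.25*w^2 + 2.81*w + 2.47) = 2.64*w^2 - 5.81*w - 2.85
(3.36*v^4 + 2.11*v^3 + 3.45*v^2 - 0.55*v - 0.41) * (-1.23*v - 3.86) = -4.1328*v^5 - 15.5649*v^4 - 12.3881*v^3 - 12.6405*v^2 + 2.6273*v + 1.5826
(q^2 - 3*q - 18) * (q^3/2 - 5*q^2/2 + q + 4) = q^5/2 - 4*q^4 - q^3/2 + 46*q^2 - 30*q - 72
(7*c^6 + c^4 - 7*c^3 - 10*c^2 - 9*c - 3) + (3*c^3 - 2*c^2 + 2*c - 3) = 7*c^6 + c^4 - 4*c^3 - 12*c^2 - 7*c - 6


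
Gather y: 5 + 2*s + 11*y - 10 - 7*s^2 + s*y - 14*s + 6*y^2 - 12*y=-7*s^2 - 12*s + 6*y^2 + y*(s - 1) - 5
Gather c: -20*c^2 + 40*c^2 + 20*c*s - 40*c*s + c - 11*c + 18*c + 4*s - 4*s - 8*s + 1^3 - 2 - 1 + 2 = 20*c^2 + c*(8 - 20*s) - 8*s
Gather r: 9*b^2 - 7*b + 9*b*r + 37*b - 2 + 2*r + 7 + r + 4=9*b^2 + 30*b + r*(9*b + 3) + 9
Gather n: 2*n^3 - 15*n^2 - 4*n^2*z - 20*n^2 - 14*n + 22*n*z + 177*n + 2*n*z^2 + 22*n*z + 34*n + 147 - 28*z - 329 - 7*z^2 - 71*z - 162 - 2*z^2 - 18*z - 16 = 2*n^3 + n^2*(-4*z - 35) + n*(2*z^2 + 44*z + 197) - 9*z^2 - 117*z - 360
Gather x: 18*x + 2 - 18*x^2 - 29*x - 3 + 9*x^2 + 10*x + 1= -9*x^2 - x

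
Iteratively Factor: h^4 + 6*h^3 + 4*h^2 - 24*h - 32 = (h + 4)*(h^3 + 2*h^2 - 4*h - 8) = (h + 2)*(h + 4)*(h^2 - 4) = (h - 2)*(h + 2)*(h + 4)*(h + 2)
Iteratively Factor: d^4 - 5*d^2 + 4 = (d + 2)*(d^3 - 2*d^2 - d + 2) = (d + 1)*(d + 2)*(d^2 - 3*d + 2) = (d - 1)*(d + 1)*(d + 2)*(d - 2)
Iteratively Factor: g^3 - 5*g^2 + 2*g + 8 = (g - 2)*(g^2 - 3*g - 4) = (g - 2)*(g + 1)*(g - 4)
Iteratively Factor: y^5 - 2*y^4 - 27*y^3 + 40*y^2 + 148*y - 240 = (y - 2)*(y^4 - 27*y^2 - 14*y + 120) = (y - 5)*(y - 2)*(y^3 + 5*y^2 - 2*y - 24) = (y - 5)*(y - 2)*(y + 4)*(y^2 + y - 6) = (y - 5)*(y - 2)^2*(y + 4)*(y + 3)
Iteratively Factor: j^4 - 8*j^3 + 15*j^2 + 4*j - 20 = (j - 5)*(j^3 - 3*j^2 + 4) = (j - 5)*(j + 1)*(j^2 - 4*j + 4) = (j - 5)*(j - 2)*(j + 1)*(j - 2)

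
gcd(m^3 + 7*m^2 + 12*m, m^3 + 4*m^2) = m^2 + 4*m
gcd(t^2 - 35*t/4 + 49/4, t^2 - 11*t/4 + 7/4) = t - 7/4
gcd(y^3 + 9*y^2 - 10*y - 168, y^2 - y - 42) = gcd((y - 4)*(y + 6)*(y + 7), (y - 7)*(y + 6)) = y + 6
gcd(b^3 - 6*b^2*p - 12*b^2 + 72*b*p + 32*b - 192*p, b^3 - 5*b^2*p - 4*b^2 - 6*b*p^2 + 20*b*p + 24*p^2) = -b^2 + 6*b*p + 4*b - 24*p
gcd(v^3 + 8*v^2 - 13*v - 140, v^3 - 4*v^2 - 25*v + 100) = v^2 + v - 20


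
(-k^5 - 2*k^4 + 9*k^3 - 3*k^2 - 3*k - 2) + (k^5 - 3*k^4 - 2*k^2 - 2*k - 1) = -5*k^4 + 9*k^3 - 5*k^2 - 5*k - 3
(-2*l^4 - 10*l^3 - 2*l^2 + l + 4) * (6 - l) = 2*l^5 - 2*l^4 - 58*l^3 - 13*l^2 + 2*l + 24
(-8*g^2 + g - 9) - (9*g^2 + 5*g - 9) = -17*g^2 - 4*g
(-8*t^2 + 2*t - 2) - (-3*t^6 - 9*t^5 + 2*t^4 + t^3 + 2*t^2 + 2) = 3*t^6 + 9*t^5 - 2*t^4 - t^3 - 10*t^2 + 2*t - 4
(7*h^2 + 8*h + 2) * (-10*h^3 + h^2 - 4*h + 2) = -70*h^5 - 73*h^4 - 40*h^3 - 16*h^2 + 8*h + 4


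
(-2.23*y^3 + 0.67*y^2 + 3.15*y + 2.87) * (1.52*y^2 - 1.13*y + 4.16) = -3.3896*y^5 + 3.5383*y^4 - 5.2459*y^3 + 3.5901*y^2 + 9.8609*y + 11.9392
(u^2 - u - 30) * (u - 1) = u^3 - 2*u^2 - 29*u + 30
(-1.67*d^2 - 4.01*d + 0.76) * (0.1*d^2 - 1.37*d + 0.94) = -0.167*d^4 + 1.8869*d^3 + 3.9999*d^2 - 4.8106*d + 0.7144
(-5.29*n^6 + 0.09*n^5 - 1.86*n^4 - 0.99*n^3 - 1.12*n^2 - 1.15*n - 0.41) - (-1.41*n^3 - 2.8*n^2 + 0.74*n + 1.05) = -5.29*n^6 + 0.09*n^5 - 1.86*n^4 + 0.42*n^3 + 1.68*n^2 - 1.89*n - 1.46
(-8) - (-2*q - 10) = 2*q + 2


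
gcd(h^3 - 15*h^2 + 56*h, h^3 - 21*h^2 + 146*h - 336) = h^2 - 15*h + 56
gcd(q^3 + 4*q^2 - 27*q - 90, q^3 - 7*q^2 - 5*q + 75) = q^2 - 2*q - 15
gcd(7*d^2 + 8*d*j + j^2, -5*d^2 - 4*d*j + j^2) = d + j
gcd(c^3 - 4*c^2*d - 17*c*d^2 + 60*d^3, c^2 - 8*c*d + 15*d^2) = c^2 - 8*c*d + 15*d^2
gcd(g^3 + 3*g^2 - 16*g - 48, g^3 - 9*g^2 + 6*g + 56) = g - 4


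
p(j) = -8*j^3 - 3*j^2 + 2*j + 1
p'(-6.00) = -826.00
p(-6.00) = 1609.00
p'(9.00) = -1996.00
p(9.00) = -6056.00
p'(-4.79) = -519.92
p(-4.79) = 801.81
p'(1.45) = -57.16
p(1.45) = -26.80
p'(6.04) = -909.80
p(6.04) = -1859.16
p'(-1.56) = -47.05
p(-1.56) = 20.95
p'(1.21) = -40.40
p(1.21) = -15.14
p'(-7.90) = -1448.44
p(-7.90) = 3742.28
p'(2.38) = -148.23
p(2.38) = -119.08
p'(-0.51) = -1.18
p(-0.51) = 0.26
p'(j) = -24*j^2 - 6*j + 2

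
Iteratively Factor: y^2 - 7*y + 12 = (y - 4)*(y - 3)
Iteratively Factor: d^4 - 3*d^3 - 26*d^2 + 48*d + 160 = (d - 5)*(d^3 + 2*d^2 - 16*d - 32) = (d - 5)*(d + 2)*(d^2 - 16) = (d - 5)*(d + 2)*(d + 4)*(d - 4)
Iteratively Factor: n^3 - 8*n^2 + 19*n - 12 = (n - 4)*(n^2 - 4*n + 3) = (n - 4)*(n - 3)*(n - 1)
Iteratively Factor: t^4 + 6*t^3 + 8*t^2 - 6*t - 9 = (t + 1)*(t^3 + 5*t^2 + 3*t - 9) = (t + 1)*(t + 3)*(t^2 + 2*t - 3) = (t + 1)*(t + 3)^2*(t - 1)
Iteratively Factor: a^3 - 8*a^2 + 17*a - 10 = (a - 2)*(a^2 - 6*a + 5) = (a - 5)*(a - 2)*(a - 1)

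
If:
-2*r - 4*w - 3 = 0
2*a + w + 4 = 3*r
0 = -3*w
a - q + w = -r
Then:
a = -17/4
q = -23/4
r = -3/2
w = 0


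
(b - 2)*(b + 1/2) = b^2 - 3*b/2 - 1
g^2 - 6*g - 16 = (g - 8)*(g + 2)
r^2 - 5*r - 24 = (r - 8)*(r + 3)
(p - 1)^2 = p^2 - 2*p + 1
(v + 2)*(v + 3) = v^2 + 5*v + 6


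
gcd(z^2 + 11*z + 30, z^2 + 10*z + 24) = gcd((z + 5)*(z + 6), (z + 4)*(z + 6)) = z + 6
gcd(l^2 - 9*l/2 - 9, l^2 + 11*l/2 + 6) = l + 3/2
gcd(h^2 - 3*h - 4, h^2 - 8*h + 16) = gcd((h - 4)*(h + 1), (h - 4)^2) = h - 4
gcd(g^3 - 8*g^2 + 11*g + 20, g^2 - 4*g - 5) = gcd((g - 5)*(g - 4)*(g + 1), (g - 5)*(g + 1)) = g^2 - 4*g - 5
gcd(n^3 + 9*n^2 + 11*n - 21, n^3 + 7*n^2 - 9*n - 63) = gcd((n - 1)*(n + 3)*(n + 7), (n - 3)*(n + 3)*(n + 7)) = n^2 + 10*n + 21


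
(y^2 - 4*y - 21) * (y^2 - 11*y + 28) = y^4 - 15*y^3 + 51*y^2 + 119*y - 588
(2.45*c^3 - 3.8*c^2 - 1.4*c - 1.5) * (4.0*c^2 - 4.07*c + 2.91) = 9.8*c^5 - 25.1715*c^4 + 16.9955*c^3 - 11.36*c^2 + 2.031*c - 4.365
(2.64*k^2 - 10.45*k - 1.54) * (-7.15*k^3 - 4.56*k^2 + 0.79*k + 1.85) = -18.876*k^5 + 62.6791*k^4 + 60.7486*k^3 + 3.6509*k^2 - 20.5491*k - 2.849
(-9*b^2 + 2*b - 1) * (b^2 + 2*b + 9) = -9*b^4 - 16*b^3 - 78*b^2 + 16*b - 9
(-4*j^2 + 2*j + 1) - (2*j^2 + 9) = -6*j^2 + 2*j - 8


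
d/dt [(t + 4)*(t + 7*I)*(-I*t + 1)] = -3*I*t^2 + 8*t*(2 - I) + 32 + 7*I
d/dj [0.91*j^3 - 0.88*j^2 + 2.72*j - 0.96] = 2.73*j^2 - 1.76*j + 2.72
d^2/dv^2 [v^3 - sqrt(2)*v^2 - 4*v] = 6*v - 2*sqrt(2)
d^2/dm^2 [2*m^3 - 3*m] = 12*m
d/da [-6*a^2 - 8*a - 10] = -12*a - 8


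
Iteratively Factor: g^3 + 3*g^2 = (g + 3)*(g^2) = g*(g + 3)*(g)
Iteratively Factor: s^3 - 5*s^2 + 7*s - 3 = (s - 1)*(s^2 - 4*s + 3) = (s - 3)*(s - 1)*(s - 1)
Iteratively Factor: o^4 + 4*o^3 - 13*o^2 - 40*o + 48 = (o - 3)*(o^3 + 7*o^2 + 8*o - 16) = (o - 3)*(o - 1)*(o^2 + 8*o + 16) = (o - 3)*(o - 1)*(o + 4)*(o + 4)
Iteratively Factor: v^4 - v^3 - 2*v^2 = (v)*(v^3 - v^2 - 2*v) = v*(v + 1)*(v^2 - 2*v) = v*(v - 2)*(v + 1)*(v)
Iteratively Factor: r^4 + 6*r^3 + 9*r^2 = (r + 3)*(r^3 + 3*r^2) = (r + 3)^2*(r^2) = r*(r + 3)^2*(r)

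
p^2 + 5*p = p*(p + 5)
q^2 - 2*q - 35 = (q - 7)*(q + 5)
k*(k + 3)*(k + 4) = k^3 + 7*k^2 + 12*k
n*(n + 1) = n^2 + n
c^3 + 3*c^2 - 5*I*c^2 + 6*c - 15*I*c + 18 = (c + 3)*(c - 6*I)*(c + I)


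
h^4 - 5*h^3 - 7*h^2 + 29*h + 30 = (h - 5)*(h - 3)*(h + 1)*(h + 2)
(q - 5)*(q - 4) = q^2 - 9*q + 20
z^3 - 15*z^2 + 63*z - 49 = (z - 7)^2*(z - 1)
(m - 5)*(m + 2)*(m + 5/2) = m^3 - m^2/2 - 35*m/2 - 25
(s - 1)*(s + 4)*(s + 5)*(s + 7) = s^4 + 15*s^3 + 67*s^2 + 57*s - 140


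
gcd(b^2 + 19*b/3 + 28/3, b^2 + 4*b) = b + 4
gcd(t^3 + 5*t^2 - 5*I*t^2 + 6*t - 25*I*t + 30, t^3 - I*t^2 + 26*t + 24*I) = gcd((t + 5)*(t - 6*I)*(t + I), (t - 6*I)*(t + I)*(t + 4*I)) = t^2 - 5*I*t + 6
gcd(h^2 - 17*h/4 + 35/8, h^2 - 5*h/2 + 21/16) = h - 7/4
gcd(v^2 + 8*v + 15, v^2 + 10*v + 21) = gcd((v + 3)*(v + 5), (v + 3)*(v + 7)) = v + 3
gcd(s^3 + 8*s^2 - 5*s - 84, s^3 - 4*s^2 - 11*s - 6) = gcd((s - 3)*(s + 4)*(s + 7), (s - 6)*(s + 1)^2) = 1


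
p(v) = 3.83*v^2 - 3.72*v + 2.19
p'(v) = 7.66*v - 3.72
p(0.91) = 1.98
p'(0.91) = 3.25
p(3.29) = 31.41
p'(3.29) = 21.48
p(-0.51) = 5.08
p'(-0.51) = -7.63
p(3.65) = 39.64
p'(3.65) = 24.24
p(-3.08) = 49.98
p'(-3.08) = -27.31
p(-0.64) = 6.14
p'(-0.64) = -8.62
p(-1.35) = 14.19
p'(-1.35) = -14.06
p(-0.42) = 4.43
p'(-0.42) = -6.94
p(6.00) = 117.75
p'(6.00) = 42.24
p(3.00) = 25.50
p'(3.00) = 19.26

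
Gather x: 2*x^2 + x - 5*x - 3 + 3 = 2*x^2 - 4*x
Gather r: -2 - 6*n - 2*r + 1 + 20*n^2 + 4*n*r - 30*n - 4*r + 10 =20*n^2 - 36*n + r*(4*n - 6) + 9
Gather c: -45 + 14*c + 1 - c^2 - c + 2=-c^2 + 13*c - 42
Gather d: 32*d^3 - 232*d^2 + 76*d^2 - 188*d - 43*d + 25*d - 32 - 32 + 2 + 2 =32*d^3 - 156*d^2 - 206*d - 60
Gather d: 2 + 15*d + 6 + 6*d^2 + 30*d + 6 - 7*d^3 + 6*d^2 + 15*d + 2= -7*d^3 + 12*d^2 + 60*d + 16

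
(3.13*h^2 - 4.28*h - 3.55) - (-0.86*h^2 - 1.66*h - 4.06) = 3.99*h^2 - 2.62*h + 0.51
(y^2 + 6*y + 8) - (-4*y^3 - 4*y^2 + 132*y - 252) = 4*y^3 + 5*y^2 - 126*y + 260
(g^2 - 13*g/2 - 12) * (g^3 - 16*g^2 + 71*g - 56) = g^5 - 45*g^4/2 + 163*g^3 - 651*g^2/2 - 488*g + 672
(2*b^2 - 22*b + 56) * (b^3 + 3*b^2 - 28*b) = 2*b^5 - 16*b^4 - 66*b^3 + 784*b^2 - 1568*b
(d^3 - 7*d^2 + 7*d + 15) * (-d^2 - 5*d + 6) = -d^5 + 2*d^4 + 34*d^3 - 92*d^2 - 33*d + 90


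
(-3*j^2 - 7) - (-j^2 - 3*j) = -2*j^2 + 3*j - 7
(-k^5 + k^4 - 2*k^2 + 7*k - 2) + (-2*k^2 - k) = -k^5 + k^4 - 4*k^2 + 6*k - 2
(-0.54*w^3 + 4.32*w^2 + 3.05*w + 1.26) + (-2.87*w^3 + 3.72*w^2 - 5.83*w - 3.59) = -3.41*w^3 + 8.04*w^2 - 2.78*w - 2.33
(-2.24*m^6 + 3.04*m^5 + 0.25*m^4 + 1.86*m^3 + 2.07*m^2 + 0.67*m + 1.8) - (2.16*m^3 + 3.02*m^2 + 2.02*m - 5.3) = -2.24*m^6 + 3.04*m^5 + 0.25*m^4 - 0.3*m^3 - 0.95*m^2 - 1.35*m + 7.1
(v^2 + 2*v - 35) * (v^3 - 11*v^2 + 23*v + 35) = v^5 - 9*v^4 - 34*v^3 + 466*v^2 - 735*v - 1225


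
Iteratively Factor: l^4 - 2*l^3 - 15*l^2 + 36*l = (l - 3)*(l^3 + l^2 - 12*l) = l*(l - 3)*(l^2 + l - 12) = l*(l - 3)^2*(l + 4)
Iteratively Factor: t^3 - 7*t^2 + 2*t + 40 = (t - 5)*(t^2 - 2*t - 8) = (t - 5)*(t + 2)*(t - 4)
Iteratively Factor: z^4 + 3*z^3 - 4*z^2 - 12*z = (z + 2)*(z^3 + z^2 - 6*z) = (z + 2)*(z + 3)*(z^2 - 2*z) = z*(z + 2)*(z + 3)*(z - 2)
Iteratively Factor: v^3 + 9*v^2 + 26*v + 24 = (v + 3)*(v^2 + 6*v + 8) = (v + 3)*(v + 4)*(v + 2)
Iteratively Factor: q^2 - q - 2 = (q + 1)*(q - 2)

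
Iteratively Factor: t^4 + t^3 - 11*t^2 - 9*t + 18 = (t - 1)*(t^3 + 2*t^2 - 9*t - 18) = (t - 3)*(t - 1)*(t^2 + 5*t + 6) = (t - 3)*(t - 1)*(t + 2)*(t + 3)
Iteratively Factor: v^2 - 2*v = (v)*(v - 2)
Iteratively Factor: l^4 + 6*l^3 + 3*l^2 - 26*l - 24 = (l - 2)*(l^3 + 8*l^2 + 19*l + 12) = (l - 2)*(l + 1)*(l^2 + 7*l + 12) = (l - 2)*(l + 1)*(l + 3)*(l + 4)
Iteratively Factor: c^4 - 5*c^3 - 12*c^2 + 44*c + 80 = (c + 2)*(c^3 - 7*c^2 + 2*c + 40) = (c - 4)*(c + 2)*(c^2 - 3*c - 10) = (c - 4)*(c + 2)^2*(c - 5)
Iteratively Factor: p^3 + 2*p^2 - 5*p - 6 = (p - 2)*(p^2 + 4*p + 3) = (p - 2)*(p + 1)*(p + 3)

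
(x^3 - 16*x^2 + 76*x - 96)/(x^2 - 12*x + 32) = (x^2 - 8*x + 12)/(x - 4)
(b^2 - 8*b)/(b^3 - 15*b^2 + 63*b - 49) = b*(b - 8)/(b^3 - 15*b^2 + 63*b - 49)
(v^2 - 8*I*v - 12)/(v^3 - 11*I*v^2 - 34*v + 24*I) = (v - 2*I)/(v^2 - 5*I*v - 4)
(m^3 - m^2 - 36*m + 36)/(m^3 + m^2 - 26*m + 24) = (m - 6)/(m - 4)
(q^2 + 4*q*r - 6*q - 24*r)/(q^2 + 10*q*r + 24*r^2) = (q - 6)/(q + 6*r)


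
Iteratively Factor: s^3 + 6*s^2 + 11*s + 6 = (s + 3)*(s^2 + 3*s + 2) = (s + 2)*(s + 3)*(s + 1)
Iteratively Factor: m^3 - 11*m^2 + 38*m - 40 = (m - 4)*(m^2 - 7*m + 10) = (m - 5)*(m - 4)*(m - 2)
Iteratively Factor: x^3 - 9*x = (x - 3)*(x^2 + 3*x) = (x - 3)*(x + 3)*(x)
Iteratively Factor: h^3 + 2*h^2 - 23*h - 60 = (h + 3)*(h^2 - h - 20) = (h + 3)*(h + 4)*(h - 5)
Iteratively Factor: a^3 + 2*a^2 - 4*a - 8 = (a + 2)*(a^2 - 4) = (a - 2)*(a + 2)*(a + 2)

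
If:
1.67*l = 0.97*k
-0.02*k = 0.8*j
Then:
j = -0.0430412371134021*l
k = 1.72164948453608*l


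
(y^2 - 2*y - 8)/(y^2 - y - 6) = (y - 4)/(y - 3)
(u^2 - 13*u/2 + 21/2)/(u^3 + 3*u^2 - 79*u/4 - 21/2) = 2*(u - 3)/(2*u^2 + 13*u + 6)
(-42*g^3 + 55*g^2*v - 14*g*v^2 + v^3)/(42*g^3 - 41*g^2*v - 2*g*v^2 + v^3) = (-6*g + v)/(6*g + v)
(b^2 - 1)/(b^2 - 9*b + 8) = (b + 1)/(b - 8)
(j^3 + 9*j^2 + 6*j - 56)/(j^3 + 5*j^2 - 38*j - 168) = (j - 2)/(j - 6)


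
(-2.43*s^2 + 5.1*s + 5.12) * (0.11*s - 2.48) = -0.2673*s^3 + 6.5874*s^2 - 12.0848*s - 12.6976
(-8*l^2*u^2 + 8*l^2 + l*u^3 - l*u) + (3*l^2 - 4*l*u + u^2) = -8*l^2*u^2 + 11*l^2 + l*u^3 - 5*l*u + u^2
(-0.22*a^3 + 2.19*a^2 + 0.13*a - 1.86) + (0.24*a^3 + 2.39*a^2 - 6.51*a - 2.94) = 0.02*a^3 + 4.58*a^2 - 6.38*a - 4.8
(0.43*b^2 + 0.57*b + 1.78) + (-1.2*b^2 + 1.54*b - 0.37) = -0.77*b^2 + 2.11*b + 1.41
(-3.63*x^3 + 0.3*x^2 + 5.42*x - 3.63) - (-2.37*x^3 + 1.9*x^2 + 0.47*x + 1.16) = -1.26*x^3 - 1.6*x^2 + 4.95*x - 4.79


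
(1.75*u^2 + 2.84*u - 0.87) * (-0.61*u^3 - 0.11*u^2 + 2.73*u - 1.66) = -1.0675*u^5 - 1.9249*u^4 + 4.9958*u^3 + 4.9439*u^2 - 7.0895*u + 1.4442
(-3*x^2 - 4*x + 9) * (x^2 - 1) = -3*x^4 - 4*x^3 + 12*x^2 + 4*x - 9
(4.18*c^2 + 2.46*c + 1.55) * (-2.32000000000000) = -9.6976*c^2 - 5.7072*c - 3.596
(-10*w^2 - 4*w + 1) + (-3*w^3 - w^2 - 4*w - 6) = -3*w^3 - 11*w^2 - 8*w - 5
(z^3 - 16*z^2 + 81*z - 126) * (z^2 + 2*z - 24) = z^5 - 14*z^4 + 25*z^3 + 420*z^2 - 2196*z + 3024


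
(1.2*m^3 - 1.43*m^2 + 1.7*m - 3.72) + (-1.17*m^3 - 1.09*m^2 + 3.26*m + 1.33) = 0.03*m^3 - 2.52*m^2 + 4.96*m - 2.39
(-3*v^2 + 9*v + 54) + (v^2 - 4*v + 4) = -2*v^2 + 5*v + 58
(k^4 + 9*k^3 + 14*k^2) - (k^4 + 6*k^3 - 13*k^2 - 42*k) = 3*k^3 + 27*k^2 + 42*k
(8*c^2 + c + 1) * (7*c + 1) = 56*c^3 + 15*c^2 + 8*c + 1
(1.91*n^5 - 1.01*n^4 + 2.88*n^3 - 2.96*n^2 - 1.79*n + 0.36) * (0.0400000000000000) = 0.0764*n^5 - 0.0404*n^4 + 0.1152*n^3 - 0.1184*n^2 - 0.0716*n + 0.0144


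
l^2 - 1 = (l - 1)*(l + 1)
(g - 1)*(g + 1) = g^2 - 1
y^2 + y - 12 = (y - 3)*(y + 4)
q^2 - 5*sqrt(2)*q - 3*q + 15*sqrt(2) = (q - 3)*(q - 5*sqrt(2))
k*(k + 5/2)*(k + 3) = k^3 + 11*k^2/2 + 15*k/2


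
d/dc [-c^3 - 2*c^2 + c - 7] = -3*c^2 - 4*c + 1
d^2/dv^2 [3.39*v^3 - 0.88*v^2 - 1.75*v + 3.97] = 20.34*v - 1.76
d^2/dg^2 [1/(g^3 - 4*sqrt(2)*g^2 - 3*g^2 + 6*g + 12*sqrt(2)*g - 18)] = 2*((-3*g + 3 + 4*sqrt(2))*(g^3 - 4*sqrt(2)*g^2 - 3*g^2 + 6*g + 12*sqrt(2)*g - 18) + (3*g^2 - 8*sqrt(2)*g - 6*g + 6 + 12*sqrt(2))^2)/(g^3 - 4*sqrt(2)*g^2 - 3*g^2 + 6*g + 12*sqrt(2)*g - 18)^3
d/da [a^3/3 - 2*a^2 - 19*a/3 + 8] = a^2 - 4*a - 19/3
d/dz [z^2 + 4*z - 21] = 2*z + 4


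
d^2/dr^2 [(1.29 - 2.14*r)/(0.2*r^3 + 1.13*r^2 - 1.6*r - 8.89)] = (-0.5136*r^5 - 2.28264*r^4 - 2.170092*r^3 - 38.252634*r^2 - 129.218988*r + 93.401426)/(0.008*r^9 + 0.1356*r^8 + 0.57414*r^7 - 1.793503*r^6 - 16.64796*r^5 - 8.30772299999999*r^4 + 139.76198*r^3 + 199.643619*r^2 - 379.35408*r - 702.595369)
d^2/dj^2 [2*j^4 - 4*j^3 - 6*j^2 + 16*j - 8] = 24*j^2 - 24*j - 12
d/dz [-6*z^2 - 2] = -12*z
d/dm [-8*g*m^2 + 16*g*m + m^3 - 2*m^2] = -16*g*m + 16*g + 3*m^2 - 4*m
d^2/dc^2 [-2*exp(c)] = -2*exp(c)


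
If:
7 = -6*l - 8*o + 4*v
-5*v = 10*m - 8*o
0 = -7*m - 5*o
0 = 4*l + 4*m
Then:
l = -175/6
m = 175/6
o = -245/6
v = -371/3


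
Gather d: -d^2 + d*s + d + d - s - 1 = -d^2 + d*(s + 2) - s - 1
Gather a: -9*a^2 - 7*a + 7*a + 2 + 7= 9 - 9*a^2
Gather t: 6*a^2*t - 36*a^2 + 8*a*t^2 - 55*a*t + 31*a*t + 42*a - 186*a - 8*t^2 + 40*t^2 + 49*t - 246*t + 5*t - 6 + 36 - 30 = -36*a^2 - 144*a + t^2*(8*a + 32) + t*(6*a^2 - 24*a - 192)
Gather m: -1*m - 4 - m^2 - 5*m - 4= -m^2 - 6*m - 8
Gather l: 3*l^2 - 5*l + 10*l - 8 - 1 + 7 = 3*l^2 + 5*l - 2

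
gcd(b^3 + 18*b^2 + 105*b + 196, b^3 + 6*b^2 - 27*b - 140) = b^2 + 11*b + 28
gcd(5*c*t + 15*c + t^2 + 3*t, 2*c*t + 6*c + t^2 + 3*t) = t + 3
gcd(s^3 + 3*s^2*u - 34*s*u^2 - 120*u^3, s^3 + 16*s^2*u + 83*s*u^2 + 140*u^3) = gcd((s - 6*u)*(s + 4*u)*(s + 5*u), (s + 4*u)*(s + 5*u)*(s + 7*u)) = s^2 + 9*s*u + 20*u^2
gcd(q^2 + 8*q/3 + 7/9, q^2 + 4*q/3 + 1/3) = q + 1/3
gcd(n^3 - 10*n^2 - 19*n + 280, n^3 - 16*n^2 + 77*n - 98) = n - 7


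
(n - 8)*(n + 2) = n^2 - 6*n - 16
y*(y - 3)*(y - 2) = y^3 - 5*y^2 + 6*y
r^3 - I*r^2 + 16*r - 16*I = (r - 4*I)*(r - I)*(r + 4*I)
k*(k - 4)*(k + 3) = k^3 - k^2 - 12*k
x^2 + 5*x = x*(x + 5)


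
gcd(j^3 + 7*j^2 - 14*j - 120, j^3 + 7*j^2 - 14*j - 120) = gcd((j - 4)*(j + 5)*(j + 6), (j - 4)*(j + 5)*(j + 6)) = j^3 + 7*j^2 - 14*j - 120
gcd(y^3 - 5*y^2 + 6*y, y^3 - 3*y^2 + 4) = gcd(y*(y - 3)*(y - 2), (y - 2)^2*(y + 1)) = y - 2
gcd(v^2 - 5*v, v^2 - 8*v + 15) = v - 5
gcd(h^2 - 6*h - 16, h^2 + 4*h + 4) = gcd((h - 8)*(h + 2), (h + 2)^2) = h + 2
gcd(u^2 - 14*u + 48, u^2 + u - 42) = u - 6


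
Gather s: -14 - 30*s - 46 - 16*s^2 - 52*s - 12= -16*s^2 - 82*s - 72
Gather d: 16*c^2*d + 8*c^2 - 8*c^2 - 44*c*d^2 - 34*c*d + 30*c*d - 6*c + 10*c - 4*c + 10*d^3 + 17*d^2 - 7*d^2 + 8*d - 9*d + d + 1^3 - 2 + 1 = 10*d^3 + d^2*(10 - 44*c) + d*(16*c^2 - 4*c)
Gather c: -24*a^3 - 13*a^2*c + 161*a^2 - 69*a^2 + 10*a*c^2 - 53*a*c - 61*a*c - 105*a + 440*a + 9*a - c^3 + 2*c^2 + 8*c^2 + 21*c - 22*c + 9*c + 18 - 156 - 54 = -24*a^3 + 92*a^2 + 344*a - c^3 + c^2*(10*a + 10) + c*(-13*a^2 - 114*a + 8) - 192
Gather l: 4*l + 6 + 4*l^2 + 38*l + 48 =4*l^2 + 42*l + 54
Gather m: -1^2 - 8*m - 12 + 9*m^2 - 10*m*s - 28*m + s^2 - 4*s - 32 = 9*m^2 + m*(-10*s - 36) + s^2 - 4*s - 45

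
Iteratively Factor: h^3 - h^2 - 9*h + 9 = (h - 1)*(h^2 - 9) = (h - 1)*(h + 3)*(h - 3)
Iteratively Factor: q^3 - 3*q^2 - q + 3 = (q + 1)*(q^2 - 4*q + 3) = (q - 3)*(q + 1)*(q - 1)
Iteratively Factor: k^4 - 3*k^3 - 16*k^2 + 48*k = (k - 3)*(k^3 - 16*k) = k*(k - 3)*(k^2 - 16) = k*(k - 4)*(k - 3)*(k + 4)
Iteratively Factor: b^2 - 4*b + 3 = (b - 1)*(b - 3)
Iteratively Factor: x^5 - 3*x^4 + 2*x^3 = (x)*(x^4 - 3*x^3 + 2*x^2) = x^2*(x^3 - 3*x^2 + 2*x) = x^2*(x - 2)*(x^2 - x) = x^3*(x - 2)*(x - 1)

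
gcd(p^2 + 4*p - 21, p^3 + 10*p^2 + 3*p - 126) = p^2 + 4*p - 21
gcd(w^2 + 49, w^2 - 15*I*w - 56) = w - 7*I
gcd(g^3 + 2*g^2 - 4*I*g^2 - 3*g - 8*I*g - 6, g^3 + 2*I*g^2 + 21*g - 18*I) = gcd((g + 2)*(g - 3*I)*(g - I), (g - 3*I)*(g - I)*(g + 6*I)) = g^2 - 4*I*g - 3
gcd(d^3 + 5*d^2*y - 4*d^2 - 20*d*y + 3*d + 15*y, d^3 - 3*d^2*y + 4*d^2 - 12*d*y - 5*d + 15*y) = d - 1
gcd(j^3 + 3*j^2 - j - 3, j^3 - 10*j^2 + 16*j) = 1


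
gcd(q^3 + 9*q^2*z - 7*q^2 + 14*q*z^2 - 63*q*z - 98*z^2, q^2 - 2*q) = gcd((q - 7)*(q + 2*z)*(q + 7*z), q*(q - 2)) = 1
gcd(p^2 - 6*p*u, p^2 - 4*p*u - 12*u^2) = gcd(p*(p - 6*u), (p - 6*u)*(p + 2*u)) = p - 6*u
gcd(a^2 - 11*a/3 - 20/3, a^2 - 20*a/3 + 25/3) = a - 5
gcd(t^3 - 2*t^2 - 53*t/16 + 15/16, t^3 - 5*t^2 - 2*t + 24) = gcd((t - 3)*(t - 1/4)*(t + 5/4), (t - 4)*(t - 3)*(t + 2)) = t - 3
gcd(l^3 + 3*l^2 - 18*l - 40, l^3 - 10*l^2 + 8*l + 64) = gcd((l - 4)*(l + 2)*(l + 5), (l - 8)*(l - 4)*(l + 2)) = l^2 - 2*l - 8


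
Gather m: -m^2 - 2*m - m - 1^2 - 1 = -m^2 - 3*m - 2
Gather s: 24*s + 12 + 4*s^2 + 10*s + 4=4*s^2 + 34*s + 16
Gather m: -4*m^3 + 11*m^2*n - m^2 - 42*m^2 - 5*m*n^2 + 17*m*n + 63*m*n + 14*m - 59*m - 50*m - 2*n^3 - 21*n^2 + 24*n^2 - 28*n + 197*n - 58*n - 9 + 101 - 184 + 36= -4*m^3 + m^2*(11*n - 43) + m*(-5*n^2 + 80*n - 95) - 2*n^3 + 3*n^2 + 111*n - 56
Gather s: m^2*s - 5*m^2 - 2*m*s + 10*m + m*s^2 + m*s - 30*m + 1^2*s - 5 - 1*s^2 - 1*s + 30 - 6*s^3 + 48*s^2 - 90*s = -5*m^2 - 20*m - 6*s^3 + s^2*(m + 47) + s*(m^2 - m - 90) + 25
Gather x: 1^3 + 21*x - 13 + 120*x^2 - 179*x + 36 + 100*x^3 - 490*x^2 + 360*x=100*x^3 - 370*x^2 + 202*x + 24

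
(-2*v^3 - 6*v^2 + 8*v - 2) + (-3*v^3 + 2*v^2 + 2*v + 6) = -5*v^3 - 4*v^2 + 10*v + 4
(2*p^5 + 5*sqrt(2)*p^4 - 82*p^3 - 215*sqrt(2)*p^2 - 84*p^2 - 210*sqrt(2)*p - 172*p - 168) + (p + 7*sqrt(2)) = 2*p^5 + 5*sqrt(2)*p^4 - 82*p^3 - 215*sqrt(2)*p^2 - 84*p^2 - 210*sqrt(2)*p - 171*p - 168 + 7*sqrt(2)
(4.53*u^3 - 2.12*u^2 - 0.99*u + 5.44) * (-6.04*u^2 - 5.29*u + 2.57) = -27.3612*u^5 - 11.1589*u^4 + 28.8365*u^3 - 33.0689*u^2 - 31.3219*u + 13.9808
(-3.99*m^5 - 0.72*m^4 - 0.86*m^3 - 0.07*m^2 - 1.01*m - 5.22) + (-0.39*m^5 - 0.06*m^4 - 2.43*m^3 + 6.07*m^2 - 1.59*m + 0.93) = -4.38*m^5 - 0.78*m^4 - 3.29*m^3 + 6.0*m^2 - 2.6*m - 4.29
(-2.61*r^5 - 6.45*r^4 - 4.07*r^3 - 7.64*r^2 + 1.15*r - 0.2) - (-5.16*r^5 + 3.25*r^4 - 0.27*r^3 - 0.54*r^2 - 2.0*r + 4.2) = 2.55*r^5 - 9.7*r^4 - 3.8*r^3 - 7.1*r^2 + 3.15*r - 4.4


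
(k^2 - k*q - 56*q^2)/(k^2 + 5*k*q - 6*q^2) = (k^2 - k*q - 56*q^2)/(k^2 + 5*k*q - 6*q^2)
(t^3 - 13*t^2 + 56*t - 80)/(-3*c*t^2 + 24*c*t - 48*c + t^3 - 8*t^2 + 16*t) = (t - 5)/(-3*c + t)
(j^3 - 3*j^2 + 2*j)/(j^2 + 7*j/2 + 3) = 2*j*(j^2 - 3*j + 2)/(2*j^2 + 7*j + 6)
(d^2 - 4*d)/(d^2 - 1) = d*(d - 4)/(d^2 - 1)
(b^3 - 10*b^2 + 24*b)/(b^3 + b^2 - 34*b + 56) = b*(b - 6)/(b^2 + 5*b - 14)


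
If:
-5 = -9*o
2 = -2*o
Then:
No Solution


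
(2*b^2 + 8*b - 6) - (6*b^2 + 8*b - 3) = -4*b^2 - 3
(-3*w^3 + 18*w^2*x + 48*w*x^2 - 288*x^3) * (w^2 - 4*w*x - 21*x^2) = -3*w^5 + 30*w^4*x + 39*w^3*x^2 - 858*w^2*x^3 + 144*w*x^4 + 6048*x^5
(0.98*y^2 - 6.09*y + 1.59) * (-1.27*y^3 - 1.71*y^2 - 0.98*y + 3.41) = -1.2446*y^5 + 6.0585*y^4 + 7.4342*y^3 + 6.5911*y^2 - 22.3251*y + 5.4219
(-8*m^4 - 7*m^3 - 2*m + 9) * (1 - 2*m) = 16*m^5 + 6*m^4 - 7*m^3 + 4*m^2 - 20*m + 9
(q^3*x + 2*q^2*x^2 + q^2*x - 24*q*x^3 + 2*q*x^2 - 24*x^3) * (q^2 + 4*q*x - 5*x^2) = q^5*x + 6*q^4*x^2 + q^4*x - 21*q^3*x^3 + 6*q^3*x^2 - 106*q^2*x^4 - 21*q^2*x^3 + 120*q*x^5 - 106*q*x^4 + 120*x^5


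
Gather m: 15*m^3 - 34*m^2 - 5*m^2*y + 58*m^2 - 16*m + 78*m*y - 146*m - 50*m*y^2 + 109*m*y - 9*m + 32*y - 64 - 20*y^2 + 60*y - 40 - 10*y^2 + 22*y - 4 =15*m^3 + m^2*(24 - 5*y) + m*(-50*y^2 + 187*y - 171) - 30*y^2 + 114*y - 108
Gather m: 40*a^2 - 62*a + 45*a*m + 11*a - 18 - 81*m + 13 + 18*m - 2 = 40*a^2 - 51*a + m*(45*a - 63) - 7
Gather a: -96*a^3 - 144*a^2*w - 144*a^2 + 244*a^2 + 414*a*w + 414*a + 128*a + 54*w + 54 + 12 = -96*a^3 + a^2*(100 - 144*w) + a*(414*w + 542) + 54*w + 66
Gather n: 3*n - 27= 3*n - 27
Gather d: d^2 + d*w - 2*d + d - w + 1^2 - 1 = d^2 + d*(w - 1) - w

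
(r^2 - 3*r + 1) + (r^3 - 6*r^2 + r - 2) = r^3 - 5*r^2 - 2*r - 1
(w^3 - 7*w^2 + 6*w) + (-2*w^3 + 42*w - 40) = -w^3 - 7*w^2 + 48*w - 40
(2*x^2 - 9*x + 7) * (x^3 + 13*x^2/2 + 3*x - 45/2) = 2*x^5 + 4*x^4 - 91*x^3/2 - 53*x^2/2 + 447*x/2 - 315/2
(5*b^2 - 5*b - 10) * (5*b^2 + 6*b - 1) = 25*b^4 + 5*b^3 - 85*b^2 - 55*b + 10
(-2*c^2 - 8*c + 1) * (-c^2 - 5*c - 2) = 2*c^4 + 18*c^3 + 43*c^2 + 11*c - 2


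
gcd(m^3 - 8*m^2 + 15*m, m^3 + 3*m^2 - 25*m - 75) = m - 5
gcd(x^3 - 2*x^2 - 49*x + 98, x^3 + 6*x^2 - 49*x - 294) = x^2 - 49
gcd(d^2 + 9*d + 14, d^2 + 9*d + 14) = d^2 + 9*d + 14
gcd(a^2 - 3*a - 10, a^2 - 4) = a + 2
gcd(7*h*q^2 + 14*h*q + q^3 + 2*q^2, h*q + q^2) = q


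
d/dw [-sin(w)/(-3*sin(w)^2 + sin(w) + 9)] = 3*(cos(w)^2 - 4)*cos(w)/(-3*sin(w)^2 + sin(w) + 9)^2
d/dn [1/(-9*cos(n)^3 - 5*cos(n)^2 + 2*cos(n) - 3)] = (-27*cos(n)^2 - 10*cos(n) + 2)*sin(n)/(9*cos(n)^3 + 5*cos(n)^2 - 2*cos(n) + 3)^2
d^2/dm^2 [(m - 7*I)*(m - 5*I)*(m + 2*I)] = 6*m - 20*I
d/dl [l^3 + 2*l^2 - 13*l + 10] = 3*l^2 + 4*l - 13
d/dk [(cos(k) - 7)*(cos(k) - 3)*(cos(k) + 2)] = (-3*cos(k)^2 + 16*cos(k) - 1)*sin(k)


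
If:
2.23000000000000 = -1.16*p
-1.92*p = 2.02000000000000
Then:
No Solution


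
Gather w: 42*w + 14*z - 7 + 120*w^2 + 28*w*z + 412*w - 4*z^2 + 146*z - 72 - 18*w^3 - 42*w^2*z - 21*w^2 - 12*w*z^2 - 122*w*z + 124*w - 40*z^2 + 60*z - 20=-18*w^3 + w^2*(99 - 42*z) + w*(-12*z^2 - 94*z + 578) - 44*z^2 + 220*z - 99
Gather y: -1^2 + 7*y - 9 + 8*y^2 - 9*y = 8*y^2 - 2*y - 10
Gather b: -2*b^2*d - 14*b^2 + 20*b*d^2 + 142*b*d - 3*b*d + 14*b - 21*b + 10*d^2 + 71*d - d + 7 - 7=b^2*(-2*d - 14) + b*(20*d^2 + 139*d - 7) + 10*d^2 + 70*d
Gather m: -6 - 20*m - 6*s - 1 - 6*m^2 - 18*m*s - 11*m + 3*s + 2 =-6*m^2 + m*(-18*s - 31) - 3*s - 5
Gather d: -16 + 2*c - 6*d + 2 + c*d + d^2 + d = 2*c + d^2 + d*(c - 5) - 14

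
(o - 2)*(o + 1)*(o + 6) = o^3 + 5*o^2 - 8*o - 12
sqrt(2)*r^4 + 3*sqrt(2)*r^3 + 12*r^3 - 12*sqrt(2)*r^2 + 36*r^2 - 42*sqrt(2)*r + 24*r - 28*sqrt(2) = (r + 2)*(r - sqrt(2))*(r + 7*sqrt(2))*(sqrt(2)*r + sqrt(2))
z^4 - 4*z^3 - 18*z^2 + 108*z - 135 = (z - 3)^3*(z + 5)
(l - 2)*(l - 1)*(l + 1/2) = l^3 - 5*l^2/2 + l/2 + 1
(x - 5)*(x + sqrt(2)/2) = x^2 - 5*x + sqrt(2)*x/2 - 5*sqrt(2)/2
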